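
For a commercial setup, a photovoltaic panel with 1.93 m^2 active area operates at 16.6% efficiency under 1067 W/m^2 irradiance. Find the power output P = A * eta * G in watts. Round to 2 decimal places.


Use the solar power formula P = A * eta * G.
Given: A = 1.93 m^2, eta = 0.166, G = 1067 W/m^2
P = 1.93 * 0.166 * 1067
P = 341.85 W

341.85


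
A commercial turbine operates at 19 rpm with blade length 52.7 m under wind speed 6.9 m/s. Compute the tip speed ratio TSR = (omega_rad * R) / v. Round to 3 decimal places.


Convert rotational speed to rad/s:
  omega = 19 * 2 * pi / 60 = 1.9897 rad/s
Compute tip speed:
  v_tip = omega * R = 1.9897 * 52.7 = 104.856 m/s
Tip speed ratio:
  TSR = v_tip / v_wind = 104.856 / 6.9 = 15.197

15.197


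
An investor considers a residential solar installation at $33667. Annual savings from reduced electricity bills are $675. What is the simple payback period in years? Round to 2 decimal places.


Simple payback period = initial cost / annual savings
Payback = 33667 / 675
Payback = 49.88 years

49.88


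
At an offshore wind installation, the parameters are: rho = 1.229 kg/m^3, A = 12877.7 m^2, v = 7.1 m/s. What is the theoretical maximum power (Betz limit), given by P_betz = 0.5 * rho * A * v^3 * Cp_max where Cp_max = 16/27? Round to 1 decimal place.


The Betz coefficient Cp_max = 16/27 = 0.5926
v^3 = 7.1^3 = 357.911
P_betz = 0.5 * rho * A * v^3 * Cp_max
P_betz = 0.5 * 1.229 * 12877.7 * 357.911 * 0.5926
P_betz = 1678384.5 W

1678384.5


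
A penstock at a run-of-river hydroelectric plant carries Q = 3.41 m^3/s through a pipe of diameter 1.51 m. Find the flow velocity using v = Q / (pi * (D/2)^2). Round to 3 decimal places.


Compute pipe cross-sectional area:
  A = pi * (D/2)^2 = pi * (1.51/2)^2 = 1.7908 m^2
Calculate velocity:
  v = Q / A = 3.41 / 1.7908
  v = 1.904 m/s

1.904


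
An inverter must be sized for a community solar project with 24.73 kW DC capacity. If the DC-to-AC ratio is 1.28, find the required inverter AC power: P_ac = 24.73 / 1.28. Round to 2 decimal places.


The inverter AC capacity is determined by the DC/AC ratio.
Given: P_dc = 24.73 kW, DC/AC ratio = 1.28
P_ac = P_dc / ratio = 24.73 / 1.28
P_ac = 19.32 kW

19.32


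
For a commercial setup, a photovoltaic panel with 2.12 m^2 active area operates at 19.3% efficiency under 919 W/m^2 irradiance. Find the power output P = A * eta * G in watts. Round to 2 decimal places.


Use the solar power formula P = A * eta * G.
Given: A = 2.12 m^2, eta = 0.193, G = 919 W/m^2
P = 2.12 * 0.193 * 919
P = 376.02 W

376.02


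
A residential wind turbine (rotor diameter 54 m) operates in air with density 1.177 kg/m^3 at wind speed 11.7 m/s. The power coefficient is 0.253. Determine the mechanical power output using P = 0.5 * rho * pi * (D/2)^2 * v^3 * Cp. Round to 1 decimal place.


Step 1 -- Compute swept area:
  A = pi * (D/2)^2 = pi * (54/2)^2 = 2290.22 m^2
Step 2 -- Apply wind power equation:
  P = 0.5 * rho * A * v^3 * Cp
  v^3 = 11.7^3 = 1601.613
  P = 0.5 * 1.177 * 2290.22 * 1601.613 * 0.253
  P = 546137.5 W

546137.5


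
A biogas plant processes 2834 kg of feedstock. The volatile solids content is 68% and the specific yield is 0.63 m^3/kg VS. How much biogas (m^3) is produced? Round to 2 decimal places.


Compute volatile solids:
  VS = mass * VS_fraction = 2834 * 0.68 = 1927.12 kg
Calculate biogas volume:
  Biogas = VS * specific_yield = 1927.12 * 0.63
  Biogas = 1214.09 m^3

1214.09


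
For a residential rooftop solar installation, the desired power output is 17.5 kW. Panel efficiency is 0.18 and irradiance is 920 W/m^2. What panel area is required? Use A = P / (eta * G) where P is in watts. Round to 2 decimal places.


Convert target power to watts: P = 17.5 * 1000 = 17500.0 W
Compute denominator: eta * G = 0.18 * 920 = 165.6
Required area A = P / (eta * G) = 17500.0 / 165.6
A = 105.68 m^2

105.68


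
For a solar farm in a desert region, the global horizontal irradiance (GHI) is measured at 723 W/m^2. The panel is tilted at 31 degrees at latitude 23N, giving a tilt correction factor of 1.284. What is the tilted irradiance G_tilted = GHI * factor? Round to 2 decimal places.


Identify the given values:
  GHI = 723 W/m^2, tilt correction factor = 1.284
Apply the formula G_tilted = GHI * factor:
  G_tilted = 723 * 1.284
  G_tilted = 928.33 W/m^2

928.33


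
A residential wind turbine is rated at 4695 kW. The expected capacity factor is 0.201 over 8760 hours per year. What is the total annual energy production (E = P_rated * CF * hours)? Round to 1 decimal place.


Annual energy = rated_kW * capacity_factor * hours_per_year
Given: P_rated = 4695 kW, CF = 0.201, hours = 8760
E = 4695 * 0.201 * 8760
E = 8266768.2 kWh

8266768.2


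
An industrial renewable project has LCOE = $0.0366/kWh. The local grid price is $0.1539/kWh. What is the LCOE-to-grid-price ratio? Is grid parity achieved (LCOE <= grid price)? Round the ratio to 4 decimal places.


Compare LCOE to grid price:
  LCOE = $0.0366/kWh, Grid price = $0.1539/kWh
  Ratio = LCOE / grid_price = 0.0366 / 0.1539 = 0.2378
  Grid parity achieved (ratio <= 1)? yes

0.2378


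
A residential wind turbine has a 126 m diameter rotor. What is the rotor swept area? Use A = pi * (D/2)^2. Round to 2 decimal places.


Compute the rotor radius:
  r = D / 2 = 126 / 2 = 63.0 m
Calculate swept area:
  A = pi * r^2 = pi * 63.0^2
  A = 12468.98 m^2

12468.98


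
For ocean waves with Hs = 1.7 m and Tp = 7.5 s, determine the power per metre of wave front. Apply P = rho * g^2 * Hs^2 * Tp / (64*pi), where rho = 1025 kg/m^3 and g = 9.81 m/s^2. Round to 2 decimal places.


Apply wave power formula:
  g^2 = 9.81^2 = 96.2361
  Hs^2 = 1.7^2 = 2.89
  Numerator = rho * g^2 * Hs^2 * Tp = 1025 * 96.2361 * 2.89 * 7.5 = 2138065.4
  Denominator = 64 * pi = 201.0619
  P = 2138065.4 / 201.0619 = 10633.86 W/m

10633.86


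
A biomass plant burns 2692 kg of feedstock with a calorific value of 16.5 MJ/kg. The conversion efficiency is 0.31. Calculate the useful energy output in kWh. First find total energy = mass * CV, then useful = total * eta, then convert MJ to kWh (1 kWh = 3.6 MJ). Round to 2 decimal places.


Total energy = mass * CV = 2692 * 16.5 = 44418.0 MJ
Useful energy = total * eta = 44418.0 * 0.31 = 13769.58 MJ
Convert to kWh: 13769.58 / 3.6
Useful energy = 3824.88 kWh

3824.88


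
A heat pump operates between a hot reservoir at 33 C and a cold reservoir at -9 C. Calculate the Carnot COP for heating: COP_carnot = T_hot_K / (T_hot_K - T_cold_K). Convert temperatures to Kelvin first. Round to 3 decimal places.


Convert to Kelvin:
  T_hot = 33 + 273.15 = 306.15 K
  T_cold = -9 + 273.15 = 264.15 K
Apply Carnot COP formula:
  COP = T_hot_K / (T_hot_K - T_cold_K) = 306.15 / 42.0
  COP = 7.289

7.289


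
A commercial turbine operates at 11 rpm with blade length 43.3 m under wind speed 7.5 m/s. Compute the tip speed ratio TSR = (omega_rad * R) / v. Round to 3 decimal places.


Convert rotational speed to rad/s:
  omega = 11 * 2 * pi / 60 = 1.1519 rad/s
Compute tip speed:
  v_tip = omega * R = 1.1519 * 43.3 = 49.878 m/s
Tip speed ratio:
  TSR = v_tip / v_wind = 49.878 / 7.5 = 6.650

6.650


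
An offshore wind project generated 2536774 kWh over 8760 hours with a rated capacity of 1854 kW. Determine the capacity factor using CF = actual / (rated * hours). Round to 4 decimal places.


Capacity factor = actual output / maximum possible output
Maximum possible = rated * hours = 1854 * 8760 = 16241040 kWh
CF = 2536774 / 16241040
CF = 0.1562

0.1562


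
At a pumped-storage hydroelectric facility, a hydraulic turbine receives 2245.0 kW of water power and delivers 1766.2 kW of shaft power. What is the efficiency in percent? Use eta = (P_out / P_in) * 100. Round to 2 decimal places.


Turbine efficiency = (output power / input power) * 100
eta = (1766.2 / 2245.0) * 100
eta = 78.67%

78.67


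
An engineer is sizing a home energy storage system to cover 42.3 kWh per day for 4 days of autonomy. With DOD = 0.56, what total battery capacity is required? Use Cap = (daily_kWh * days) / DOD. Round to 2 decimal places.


Total energy needed = daily * days = 42.3 * 4 = 169.2 kWh
Account for depth of discharge:
  Cap = total_energy / DOD = 169.2 / 0.56
  Cap = 302.14 kWh

302.14


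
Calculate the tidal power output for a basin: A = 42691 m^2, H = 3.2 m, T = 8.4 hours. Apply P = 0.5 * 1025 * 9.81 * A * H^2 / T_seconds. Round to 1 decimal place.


Convert period to seconds: T = 8.4 * 3600 = 30240.0 s
H^2 = 3.2^2 = 10.24
P = 0.5 * rho * g * A * H^2 / T
P = 0.5 * 1025 * 9.81 * 42691 * 10.24 / 30240.0
P = 72680.4 W

72680.4


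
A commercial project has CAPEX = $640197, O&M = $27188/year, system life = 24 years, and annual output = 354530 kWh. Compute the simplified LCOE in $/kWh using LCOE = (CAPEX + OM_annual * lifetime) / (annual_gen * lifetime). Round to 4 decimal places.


Total cost = CAPEX + OM * lifetime = 640197 + 27188 * 24 = 640197 + 652512 = 1292709
Total generation = annual * lifetime = 354530 * 24 = 8508720 kWh
LCOE = 1292709 / 8508720
LCOE = 0.1519 $/kWh

0.1519


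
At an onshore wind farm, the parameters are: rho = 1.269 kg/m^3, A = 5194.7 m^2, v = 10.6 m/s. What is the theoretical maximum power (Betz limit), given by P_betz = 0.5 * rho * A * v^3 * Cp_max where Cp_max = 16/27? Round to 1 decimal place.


The Betz coefficient Cp_max = 16/27 = 0.5926
v^3 = 10.6^3 = 1191.016
P_betz = 0.5 * rho * A * v^3 * Cp_max
P_betz = 0.5 * 1.269 * 5194.7 * 1191.016 * 0.5926
P_betz = 2326301.0 W

2326301.0


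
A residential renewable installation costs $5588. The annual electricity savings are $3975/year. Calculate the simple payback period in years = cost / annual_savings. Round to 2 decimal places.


Simple payback period = initial cost / annual savings
Payback = 5588 / 3975
Payback = 1.41 years

1.41


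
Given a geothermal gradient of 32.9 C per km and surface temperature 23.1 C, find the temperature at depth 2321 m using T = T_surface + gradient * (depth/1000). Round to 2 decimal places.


Convert depth to km: 2321 / 1000 = 2.321 km
Temperature increase = gradient * depth_km = 32.9 * 2.321 = 76.36 C
Temperature at depth = T_surface + delta_T = 23.1 + 76.36
T = 99.46 C

99.46


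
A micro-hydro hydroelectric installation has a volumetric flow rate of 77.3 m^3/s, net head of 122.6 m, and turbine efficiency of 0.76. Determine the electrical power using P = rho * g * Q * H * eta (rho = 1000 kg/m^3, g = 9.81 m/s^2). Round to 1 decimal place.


Apply the hydropower formula P = rho * g * Q * H * eta
rho * g = 1000 * 9.81 = 9810.0
P = 9810.0 * 77.3 * 122.6 * 0.76
P = 70656572.1 W

70656572.1


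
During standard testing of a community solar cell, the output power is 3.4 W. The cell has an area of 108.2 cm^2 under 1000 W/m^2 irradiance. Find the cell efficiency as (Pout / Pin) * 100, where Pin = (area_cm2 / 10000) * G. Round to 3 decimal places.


First compute the input power:
  Pin = area_cm2 / 10000 * G = 108.2 / 10000 * 1000 = 10.82 W
Then compute efficiency:
  Efficiency = (Pout / Pin) * 100 = (3.4 / 10.82) * 100
  Efficiency = 31.423%

31.423


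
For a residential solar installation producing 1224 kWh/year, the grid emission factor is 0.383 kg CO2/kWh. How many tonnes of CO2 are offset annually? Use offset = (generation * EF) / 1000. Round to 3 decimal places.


CO2 offset in kg = generation * emission_factor
CO2 offset = 1224 * 0.383 = 468.79 kg
Convert to tonnes:
  CO2 offset = 468.79 / 1000 = 0.469 tonnes

0.469


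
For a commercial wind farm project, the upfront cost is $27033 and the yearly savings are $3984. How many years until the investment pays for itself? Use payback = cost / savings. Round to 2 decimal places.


Simple payback period = initial cost / annual savings
Payback = 27033 / 3984
Payback = 6.79 years

6.79


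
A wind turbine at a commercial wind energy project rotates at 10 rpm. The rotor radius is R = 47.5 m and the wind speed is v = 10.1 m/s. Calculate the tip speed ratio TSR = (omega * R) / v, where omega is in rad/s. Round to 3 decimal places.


Convert rotational speed to rad/s:
  omega = 10 * 2 * pi / 60 = 1.0472 rad/s
Compute tip speed:
  v_tip = omega * R = 1.0472 * 47.5 = 49.742 m/s
Tip speed ratio:
  TSR = v_tip / v_wind = 49.742 / 10.1 = 4.925

4.925


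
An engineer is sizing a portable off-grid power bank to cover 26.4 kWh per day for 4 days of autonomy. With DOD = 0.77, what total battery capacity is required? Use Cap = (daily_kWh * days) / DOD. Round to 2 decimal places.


Total energy needed = daily * days = 26.4 * 4 = 105.6 kWh
Account for depth of discharge:
  Cap = total_energy / DOD = 105.6 / 0.77
  Cap = 137.14 kWh

137.14


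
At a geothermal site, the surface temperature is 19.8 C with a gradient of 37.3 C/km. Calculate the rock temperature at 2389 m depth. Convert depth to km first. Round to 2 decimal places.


Convert depth to km: 2389 / 1000 = 2.389 km
Temperature increase = gradient * depth_km = 37.3 * 2.389 = 89.11 C
Temperature at depth = T_surface + delta_T = 19.8 + 89.11
T = 108.91 C

108.91


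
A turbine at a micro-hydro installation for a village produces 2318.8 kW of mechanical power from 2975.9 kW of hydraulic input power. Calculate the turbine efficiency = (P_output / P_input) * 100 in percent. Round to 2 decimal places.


Turbine efficiency = (output power / input power) * 100
eta = (2318.8 / 2975.9) * 100
eta = 77.92%

77.92


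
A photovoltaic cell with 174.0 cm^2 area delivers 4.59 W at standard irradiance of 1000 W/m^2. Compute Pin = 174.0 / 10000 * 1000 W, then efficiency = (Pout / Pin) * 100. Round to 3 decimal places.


First compute the input power:
  Pin = area_cm2 / 10000 * G = 174.0 / 10000 * 1000 = 17.4 W
Then compute efficiency:
  Efficiency = (Pout / Pin) * 100 = (4.59 / 17.4) * 100
  Efficiency = 26.379%

26.379


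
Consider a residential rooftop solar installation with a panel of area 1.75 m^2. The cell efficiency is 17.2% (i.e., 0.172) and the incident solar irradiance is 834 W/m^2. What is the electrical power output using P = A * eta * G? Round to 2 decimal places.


Use the solar power formula P = A * eta * G.
Given: A = 1.75 m^2, eta = 0.172, G = 834 W/m^2
P = 1.75 * 0.172 * 834
P = 251.03 W

251.03


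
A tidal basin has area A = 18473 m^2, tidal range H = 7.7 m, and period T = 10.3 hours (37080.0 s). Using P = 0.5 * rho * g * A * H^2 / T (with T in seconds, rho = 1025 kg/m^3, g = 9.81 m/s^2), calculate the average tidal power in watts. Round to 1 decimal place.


Convert period to seconds: T = 10.3 * 3600 = 37080.0 s
H^2 = 7.7^2 = 59.29
P = 0.5 * rho * g * A * H^2 / T
P = 0.5 * 1025 * 9.81 * 18473 * 59.29 / 37080.0
P = 148505.3 W

148505.3


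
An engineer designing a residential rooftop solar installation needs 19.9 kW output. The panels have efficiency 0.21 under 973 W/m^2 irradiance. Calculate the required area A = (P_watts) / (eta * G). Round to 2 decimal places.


Convert target power to watts: P = 19.9 * 1000 = 19900.0 W
Compute denominator: eta * G = 0.21 * 973 = 204.33
Required area A = P / (eta * G) = 19900.0 / 204.33
A = 97.39 m^2

97.39


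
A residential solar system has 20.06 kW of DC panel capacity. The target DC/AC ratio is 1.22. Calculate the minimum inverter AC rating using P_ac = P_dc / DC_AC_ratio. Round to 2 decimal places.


The inverter AC capacity is determined by the DC/AC ratio.
Given: P_dc = 20.06 kW, DC/AC ratio = 1.22
P_ac = P_dc / ratio = 20.06 / 1.22
P_ac = 16.44 kW

16.44


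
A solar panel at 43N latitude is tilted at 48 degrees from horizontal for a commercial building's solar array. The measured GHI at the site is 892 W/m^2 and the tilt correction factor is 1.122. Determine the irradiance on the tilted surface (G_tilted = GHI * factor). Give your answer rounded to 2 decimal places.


Identify the given values:
  GHI = 892 W/m^2, tilt correction factor = 1.122
Apply the formula G_tilted = GHI * factor:
  G_tilted = 892 * 1.122
  G_tilted = 1000.82 W/m^2

1000.82


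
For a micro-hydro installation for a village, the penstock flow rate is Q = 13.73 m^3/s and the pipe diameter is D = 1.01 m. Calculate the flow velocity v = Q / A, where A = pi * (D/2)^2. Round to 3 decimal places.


Compute pipe cross-sectional area:
  A = pi * (D/2)^2 = pi * (1.01/2)^2 = 0.8012 m^2
Calculate velocity:
  v = Q / A = 13.73 / 0.8012
  v = 17.137 m/s

17.137


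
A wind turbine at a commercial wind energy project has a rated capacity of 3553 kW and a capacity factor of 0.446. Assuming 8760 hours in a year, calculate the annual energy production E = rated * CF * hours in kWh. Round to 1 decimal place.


Annual energy = rated_kW * capacity_factor * hours_per_year
Given: P_rated = 3553 kW, CF = 0.446, hours = 8760
E = 3553 * 0.446 * 8760
E = 13881428.9 kWh

13881428.9


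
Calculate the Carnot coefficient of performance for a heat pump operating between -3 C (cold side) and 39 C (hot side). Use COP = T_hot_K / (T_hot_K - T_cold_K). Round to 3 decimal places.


Convert to Kelvin:
  T_hot = 39 + 273.15 = 312.15 K
  T_cold = -3 + 273.15 = 270.15 K
Apply Carnot COP formula:
  COP = T_hot_K / (T_hot_K - T_cold_K) = 312.15 / 42.0
  COP = 7.432

7.432


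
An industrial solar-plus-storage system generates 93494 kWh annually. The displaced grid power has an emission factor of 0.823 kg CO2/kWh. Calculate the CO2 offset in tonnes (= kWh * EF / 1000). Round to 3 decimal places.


CO2 offset in kg = generation * emission_factor
CO2 offset = 93494 * 0.823 = 76945.56 kg
Convert to tonnes:
  CO2 offset = 76945.56 / 1000 = 76.946 tonnes

76.946


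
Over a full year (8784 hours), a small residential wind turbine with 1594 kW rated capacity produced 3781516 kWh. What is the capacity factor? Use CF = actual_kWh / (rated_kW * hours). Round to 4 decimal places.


Capacity factor = actual output / maximum possible output
Maximum possible = rated * hours = 1594 * 8784 = 14001696 kWh
CF = 3781516 / 14001696
CF = 0.2701

0.2701


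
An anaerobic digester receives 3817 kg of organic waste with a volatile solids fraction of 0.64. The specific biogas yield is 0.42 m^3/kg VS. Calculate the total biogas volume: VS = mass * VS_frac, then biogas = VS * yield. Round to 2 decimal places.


Compute volatile solids:
  VS = mass * VS_fraction = 3817 * 0.64 = 2442.88 kg
Calculate biogas volume:
  Biogas = VS * specific_yield = 2442.88 * 0.42
  Biogas = 1026.01 m^3

1026.01


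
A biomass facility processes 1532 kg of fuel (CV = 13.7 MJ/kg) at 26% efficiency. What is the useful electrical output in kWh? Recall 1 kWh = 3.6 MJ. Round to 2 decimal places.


Total energy = mass * CV = 1532 * 13.7 = 20988.4 MJ
Useful energy = total * eta = 20988.4 * 0.26 = 5456.98 MJ
Convert to kWh: 5456.98 / 3.6
Useful energy = 1515.83 kWh

1515.83


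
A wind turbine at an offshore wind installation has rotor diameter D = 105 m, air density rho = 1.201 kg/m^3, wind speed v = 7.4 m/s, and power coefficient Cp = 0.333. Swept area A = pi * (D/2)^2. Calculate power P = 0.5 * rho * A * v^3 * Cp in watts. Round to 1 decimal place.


Step 1 -- Compute swept area:
  A = pi * (D/2)^2 = pi * (105/2)^2 = 8659.01 m^2
Step 2 -- Apply wind power equation:
  P = 0.5 * rho * A * v^3 * Cp
  v^3 = 7.4^3 = 405.224
  P = 0.5 * 1.201 * 8659.01 * 405.224 * 0.333
  P = 701650.6 W

701650.6


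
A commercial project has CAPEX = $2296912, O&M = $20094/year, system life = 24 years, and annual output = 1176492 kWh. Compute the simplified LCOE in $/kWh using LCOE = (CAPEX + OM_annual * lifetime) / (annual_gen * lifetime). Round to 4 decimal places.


Total cost = CAPEX + OM * lifetime = 2296912 + 20094 * 24 = 2296912 + 482256 = 2779168
Total generation = annual * lifetime = 1176492 * 24 = 28235808 kWh
LCOE = 2779168 / 28235808
LCOE = 0.0984 $/kWh

0.0984


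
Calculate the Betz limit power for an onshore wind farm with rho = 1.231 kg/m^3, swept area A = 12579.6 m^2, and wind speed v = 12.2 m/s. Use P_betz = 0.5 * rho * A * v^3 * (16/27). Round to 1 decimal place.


The Betz coefficient Cp_max = 16/27 = 0.5926
v^3 = 12.2^3 = 1815.848
P_betz = 0.5 * rho * A * v^3 * Cp_max
P_betz = 0.5 * 1.231 * 12579.6 * 1815.848 * 0.5926
P_betz = 8331642.0 W

8331642.0


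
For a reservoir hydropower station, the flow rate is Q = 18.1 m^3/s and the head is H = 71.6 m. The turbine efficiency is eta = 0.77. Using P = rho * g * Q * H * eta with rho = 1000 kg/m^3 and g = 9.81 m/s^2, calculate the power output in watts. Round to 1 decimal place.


Apply the hydropower formula P = rho * g * Q * H * eta
rho * g = 1000 * 9.81 = 9810.0
P = 9810.0 * 18.1 * 71.6 * 0.77
P = 9789293.1 W

9789293.1


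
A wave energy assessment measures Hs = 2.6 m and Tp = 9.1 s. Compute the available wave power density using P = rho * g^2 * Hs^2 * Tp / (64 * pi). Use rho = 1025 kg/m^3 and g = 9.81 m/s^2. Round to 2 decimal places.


Apply wave power formula:
  g^2 = 9.81^2 = 96.2361
  Hs^2 = 2.6^2 = 6.76
  Numerator = rho * g^2 * Hs^2 * Tp = 1025 * 96.2361 * 6.76 * 9.1 = 6068061.43
  Denominator = 64 * pi = 201.0619
  P = 6068061.43 / 201.0619 = 30180.06 W/m

30180.06


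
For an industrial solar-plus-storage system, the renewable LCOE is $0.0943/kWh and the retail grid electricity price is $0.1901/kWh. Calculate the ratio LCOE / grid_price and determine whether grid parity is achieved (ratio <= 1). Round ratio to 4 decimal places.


Compare LCOE to grid price:
  LCOE = $0.0943/kWh, Grid price = $0.1901/kWh
  Ratio = LCOE / grid_price = 0.0943 / 0.1901 = 0.4961
  Grid parity achieved (ratio <= 1)? yes

0.4961


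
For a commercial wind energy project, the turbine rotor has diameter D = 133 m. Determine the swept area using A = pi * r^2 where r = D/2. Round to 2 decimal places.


Compute the rotor radius:
  r = D / 2 = 133 / 2 = 66.5 m
Calculate swept area:
  A = pi * r^2 = pi * 66.5^2
  A = 13892.91 m^2

13892.91


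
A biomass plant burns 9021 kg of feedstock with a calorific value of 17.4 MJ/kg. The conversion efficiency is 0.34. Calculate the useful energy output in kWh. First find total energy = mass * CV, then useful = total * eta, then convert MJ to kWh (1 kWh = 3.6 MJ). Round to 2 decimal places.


Total energy = mass * CV = 9021 * 17.4 = 156965.4 MJ
Useful energy = total * eta = 156965.4 * 0.34 = 53368.24 MJ
Convert to kWh: 53368.24 / 3.6
Useful energy = 14824.51 kWh

14824.51


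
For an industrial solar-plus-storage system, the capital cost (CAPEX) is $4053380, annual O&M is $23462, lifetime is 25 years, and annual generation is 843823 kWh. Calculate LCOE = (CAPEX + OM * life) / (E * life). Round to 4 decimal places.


Total cost = CAPEX + OM * lifetime = 4053380 + 23462 * 25 = 4053380 + 586550 = 4639930
Total generation = annual * lifetime = 843823 * 25 = 21095575 kWh
LCOE = 4639930 / 21095575
LCOE = 0.2199 $/kWh

0.2199


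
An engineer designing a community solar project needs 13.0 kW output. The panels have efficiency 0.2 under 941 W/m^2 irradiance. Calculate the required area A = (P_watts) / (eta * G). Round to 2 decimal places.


Convert target power to watts: P = 13.0 * 1000 = 13000.0 W
Compute denominator: eta * G = 0.2 * 941 = 188.2
Required area A = P / (eta * G) = 13000.0 / 188.2
A = 69.08 m^2

69.08


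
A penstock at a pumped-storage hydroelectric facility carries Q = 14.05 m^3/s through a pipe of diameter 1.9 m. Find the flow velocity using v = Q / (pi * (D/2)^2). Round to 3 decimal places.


Compute pipe cross-sectional area:
  A = pi * (D/2)^2 = pi * (1.9/2)^2 = 2.8353 m^2
Calculate velocity:
  v = Q / A = 14.05 / 2.8353
  v = 4.955 m/s

4.955


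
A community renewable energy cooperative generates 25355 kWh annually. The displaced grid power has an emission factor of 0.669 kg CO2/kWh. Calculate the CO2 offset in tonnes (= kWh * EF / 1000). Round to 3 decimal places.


CO2 offset in kg = generation * emission_factor
CO2 offset = 25355 * 0.669 = 16962.5 kg
Convert to tonnes:
  CO2 offset = 16962.5 / 1000 = 16.962 tonnes

16.962


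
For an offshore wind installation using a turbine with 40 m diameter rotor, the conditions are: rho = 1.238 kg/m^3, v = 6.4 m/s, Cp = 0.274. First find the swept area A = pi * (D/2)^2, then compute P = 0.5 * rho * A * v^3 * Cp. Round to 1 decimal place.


Step 1 -- Compute swept area:
  A = pi * (D/2)^2 = pi * (40/2)^2 = 1256.64 m^2
Step 2 -- Apply wind power equation:
  P = 0.5 * rho * A * v^3 * Cp
  v^3 = 6.4^3 = 262.144
  P = 0.5 * 1.238 * 1256.64 * 262.144 * 0.274
  P = 55871.6 W

55871.6


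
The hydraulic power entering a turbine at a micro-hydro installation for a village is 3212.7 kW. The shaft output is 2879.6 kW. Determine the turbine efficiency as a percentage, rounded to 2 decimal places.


Turbine efficiency = (output power / input power) * 100
eta = (2879.6 / 3212.7) * 100
eta = 89.63%

89.63


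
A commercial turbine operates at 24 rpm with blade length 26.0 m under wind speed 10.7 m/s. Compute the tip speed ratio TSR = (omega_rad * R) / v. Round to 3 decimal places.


Convert rotational speed to rad/s:
  omega = 24 * 2 * pi / 60 = 2.5133 rad/s
Compute tip speed:
  v_tip = omega * R = 2.5133 * 26.0 = 65.345 m/s
Tip speed ratio:
  TSR = v_tip / v_wind = 65.345 / 10.7 = 6.107

6.107


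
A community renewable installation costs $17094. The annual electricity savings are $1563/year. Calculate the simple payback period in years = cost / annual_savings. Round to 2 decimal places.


Simple payback period = initial cost / annual savings
Payback = 17094 / 1563
Payback = 10.94 years

10.94


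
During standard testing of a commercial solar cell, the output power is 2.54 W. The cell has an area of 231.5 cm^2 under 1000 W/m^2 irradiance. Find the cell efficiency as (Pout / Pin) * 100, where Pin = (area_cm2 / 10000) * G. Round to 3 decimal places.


First compute the input power:
  Pin = area_cm2 / 10000 * G = 231.5 / 10000 * 1000 = 23.15 W
Then compute efficiency:
  Efficiency = (Pout / Pin) * 100 = (2.54 / 23.15) * 100
  Efficiency = 10.972%

10.972


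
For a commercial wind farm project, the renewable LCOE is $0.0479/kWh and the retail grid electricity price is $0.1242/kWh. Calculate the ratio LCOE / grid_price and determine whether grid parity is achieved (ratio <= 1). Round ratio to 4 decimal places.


Compare LCOE to grid price:
  LCOE = $0.0479/kWh, Grid price = $0.1242/kWh
  Ratio = LCOE / grid_price = 0.0479 / 0.1242 = 0.3857
  Grid parity achieved (ratio <= 1)? yes

0.3857


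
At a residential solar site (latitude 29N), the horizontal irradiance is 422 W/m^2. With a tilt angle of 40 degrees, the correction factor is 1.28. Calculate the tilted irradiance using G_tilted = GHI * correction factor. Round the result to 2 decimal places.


Identify the given values:
  GHI = 422 W/m^2, tilt correction factor = 1.28
Apply the formula G_tilted = GHI * factor:
  G_tilted = 422 * 1.28
  G_tilted = 540.16 W/m^2

540.16


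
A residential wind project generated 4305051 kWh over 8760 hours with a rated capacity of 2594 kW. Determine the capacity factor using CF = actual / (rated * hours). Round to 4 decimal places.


Capacity factor = actual output / maximum possible output
Maximum possible = rated * hours = 2594 * 8760 = 22723440 kWh
CF = 4305051 / 22723440
CF = 0.1895

0.1895


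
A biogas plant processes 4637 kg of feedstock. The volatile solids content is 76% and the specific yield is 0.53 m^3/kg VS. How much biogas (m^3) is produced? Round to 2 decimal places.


Compute volatile solids:
  VS = mass * VS_fraction = 4637 * 0.76 = 3524.12 kg
Calculate biogas volume:
  Biogas = VS * specific_yield = 3524.12 * 0.53
  Biogas = 1867.78 m^3

1867.78


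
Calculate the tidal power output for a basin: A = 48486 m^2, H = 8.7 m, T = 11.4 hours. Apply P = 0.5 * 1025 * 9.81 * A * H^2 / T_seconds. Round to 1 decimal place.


Convert period to seconds: T = 11.4 * 3600 = 41040.0 s
H^2 = 8.7^2 = 75.69
P = 0.5 * rho * g * A * H^2 / T
P = 0.5 * 1025 * 9.81 * 48486 * 75.69 / 41040.0
P = 449583.5 W

449583.5


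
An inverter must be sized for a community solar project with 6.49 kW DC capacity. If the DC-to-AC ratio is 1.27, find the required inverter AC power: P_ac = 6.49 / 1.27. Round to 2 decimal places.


The inverter AC capacity is determined by the DC/AC ratio.
Given: P_dc = 6.49 kW, DC/AC ratio = 1.27
P_ac = P_dc / ratio = 6.49 / 1.27
P_ac = 5.11 kW

5.11


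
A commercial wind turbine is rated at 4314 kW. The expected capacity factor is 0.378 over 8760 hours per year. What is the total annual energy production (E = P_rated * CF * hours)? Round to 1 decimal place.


Annual energy = rated_kW * capacity_factor * hours_per_year
Given: P_rated = 4314 kW, CF = 0.378, hours = 8760
E = 4314 * 0.378 * 8760
E = 14284861.9 kWh

14284861.9


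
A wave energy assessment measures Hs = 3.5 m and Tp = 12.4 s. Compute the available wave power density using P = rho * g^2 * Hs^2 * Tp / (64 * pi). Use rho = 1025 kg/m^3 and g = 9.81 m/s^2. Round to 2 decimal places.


Apply wave power formula:
  g^2 = 9.81^2 = 96.2361
  Hs^2 = 3.5^2 = 12.25
  Numerator = rho * g^2 * Hs^2 * Tp = 1025 * 96.2361 * 12.25 * 12.4 = 14983720.18
  Denominator = 64 * pi = 201.0619
  P = 14983720.18 / 201.0619 = 74522.91 W/m

74522.91


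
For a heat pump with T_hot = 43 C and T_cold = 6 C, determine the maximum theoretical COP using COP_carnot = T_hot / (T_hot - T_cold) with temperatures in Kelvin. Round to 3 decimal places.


Convert to Kelvin:
  T_hot = 43 + 273.15 = 316.15 K
  T_cold = 6 + 273.15 = 279.15 K
Apply Carnot COP formula:
  COP = T_hot_K / (T_hot_K - T_cold_K) = 316.15 / 37.0
  COP = 8.545

8.545


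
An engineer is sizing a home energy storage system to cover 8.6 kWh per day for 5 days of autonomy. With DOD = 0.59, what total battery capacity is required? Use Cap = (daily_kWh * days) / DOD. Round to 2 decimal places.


Total energy needed = daily * days = 8.6 * 5 = 43.0 kWh
Account for depth of discharge:
  Cap = total_energy / DOD = 43.0 / 0.59
  Cap = 72.88 kWh

72.88


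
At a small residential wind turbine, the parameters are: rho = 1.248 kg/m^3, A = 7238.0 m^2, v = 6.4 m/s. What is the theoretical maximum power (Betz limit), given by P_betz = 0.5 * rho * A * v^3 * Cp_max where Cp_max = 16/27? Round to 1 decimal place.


The Betz coefficient Cp_max = 16/27 = 0.5926
v^3 = 6.4^3 = 262.144
P_betz = 0.5 * rho * A * v^3 * Cp_max
P_betz = 0.5 * 1.248 * 7238.0 * 262.144 * 0.5926
P_betz = 701615.7 W

701615.7


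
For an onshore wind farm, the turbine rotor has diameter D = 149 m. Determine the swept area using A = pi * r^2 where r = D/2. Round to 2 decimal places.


Compute the rotor radius:
  r = D / 2 = 149 / 2 = 74.5 m
Calculate swept area:
  A = pi * r^2 = pi * 74.5^2
  A = 17436.62 m^2

17436.62


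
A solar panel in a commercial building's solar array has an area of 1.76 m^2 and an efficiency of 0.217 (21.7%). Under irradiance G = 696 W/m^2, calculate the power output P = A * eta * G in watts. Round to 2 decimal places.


Use the solar power formula P = A * eta * G.
Given: A = 1.76 m^2, eta = 0.217, G = 696 W/m^2
P = 1.76 * 0.217 * 696
P = 265.82 W

265.82


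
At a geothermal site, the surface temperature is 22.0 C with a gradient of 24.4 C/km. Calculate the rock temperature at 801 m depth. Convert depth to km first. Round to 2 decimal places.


Convert depth to km: 801 / 1000 = 0.801 km
Temperature increase = gradient * depth_km = 24.4 * 0.801 = 19.54 C
Temperature at depth = T_surface + delta_T = 22.0 + 19.54
T = 41.54 C

41.54


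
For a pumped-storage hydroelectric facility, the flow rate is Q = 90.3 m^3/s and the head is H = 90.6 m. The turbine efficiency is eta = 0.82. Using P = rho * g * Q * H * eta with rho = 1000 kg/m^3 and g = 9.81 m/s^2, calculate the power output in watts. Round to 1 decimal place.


Apply the hydropower formula P = rho * g * Q * H * eta
rho * g = 1000 * 9.81 = 9810.0
P = 9810.0 * 90.3 * 90.6 * 0.82
P = 65811048.2 W

65811048.2


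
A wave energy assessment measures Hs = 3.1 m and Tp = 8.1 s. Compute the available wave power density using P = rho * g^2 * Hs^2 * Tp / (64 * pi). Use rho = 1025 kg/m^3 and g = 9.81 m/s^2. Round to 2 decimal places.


Apply wave power formula:
  g^2 = 9.81^2 = 96.2361
  Hs^2 = 3.1^2 = 9.61
  Numerator = rho * g^2 * Hs^2 * Tp = 1025 * 96.2361 * 9.61 * 8.1 = 7678392.12
  Denominator = 64 * pi = 201.0619
  P = 7678392.12 / 201.0619 = 38189.19 W/m

38189.19


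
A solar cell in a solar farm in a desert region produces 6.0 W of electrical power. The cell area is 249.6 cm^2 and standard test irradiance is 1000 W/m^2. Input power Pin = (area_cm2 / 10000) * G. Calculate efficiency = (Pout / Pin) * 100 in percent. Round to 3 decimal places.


First compute the input power:
  Pin = area_cm2 / 10000 * G = 249.6 / 10000 * 1000 = 24.96 W
Then compute efficiency:
  Efficiency = (Pout / Pin) * 100 = (6.0 / 24.96) * 100
  Efficiency = 24.038%

24.038


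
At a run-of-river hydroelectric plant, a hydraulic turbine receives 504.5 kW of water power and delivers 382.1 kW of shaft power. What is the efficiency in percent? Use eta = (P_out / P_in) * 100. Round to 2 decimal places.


Turbine efficiency = (output power / input power) * 100
eta = (382.1 / 504.5) * 100
eta = 75.74%

75.74


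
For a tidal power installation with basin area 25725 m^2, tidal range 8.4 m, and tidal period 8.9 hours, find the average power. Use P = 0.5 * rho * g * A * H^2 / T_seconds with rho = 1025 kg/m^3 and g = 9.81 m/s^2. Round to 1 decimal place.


Convert period to seconds: T = 8.9 * 3600 = 32040.0 s
H^2 = 8.4^2 = 70.56
P = 0.5 * rho * g * A * H^2 / T
P = 0.5 * 1025 * 9.81 * 25725 * 70.56 / 32040.0
P = 284829.1 W

284829.1


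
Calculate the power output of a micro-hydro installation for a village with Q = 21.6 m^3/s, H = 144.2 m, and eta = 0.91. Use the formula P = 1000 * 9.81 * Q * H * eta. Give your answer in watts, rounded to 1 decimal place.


Apply the hydropower formula P = rho * g * Q * H * eta
rho * g = 1000 * 9.81 = 9810.0
P = 9810.0 * 21.6 * 144.2 * 0.91
P = 27805416.9 W

27805416.9


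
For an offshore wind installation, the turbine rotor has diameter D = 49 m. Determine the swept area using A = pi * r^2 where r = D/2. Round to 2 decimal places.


Compute the rotor radius:
  r = D / 2 = 49 / 2 = 24.5 m
Calculate swept area:
  A = pi * r^2 = pi * 24.5^2
  A = 1885.74 m^2

1885.74


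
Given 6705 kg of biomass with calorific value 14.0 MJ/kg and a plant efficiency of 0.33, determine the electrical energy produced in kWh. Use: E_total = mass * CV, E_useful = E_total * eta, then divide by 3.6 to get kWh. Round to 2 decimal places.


Total energy = mass * CV = 6705 * 14.0 = 93870.0 MJ
Useful energy = total * eta = 93870.0 * 0.33 = 30977.1 MJ
Convert to kWh: 30977.1 / 3.6
Useful energy = 8604.75 kWh

8604.75


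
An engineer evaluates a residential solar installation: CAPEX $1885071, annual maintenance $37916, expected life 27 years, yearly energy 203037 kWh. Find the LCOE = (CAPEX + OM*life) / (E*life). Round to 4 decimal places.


Total cost = CAPEX + OM * lifetime = 1885071 + 37916 * 27 = 1885071 + 1023732 = 2908803
Total generation = annual * lifetime = 203037 * 27 = 5481999 kWh
LCOE = 2908803 / 5481999
LCOE = 0.5306 $/kWh

0.5306


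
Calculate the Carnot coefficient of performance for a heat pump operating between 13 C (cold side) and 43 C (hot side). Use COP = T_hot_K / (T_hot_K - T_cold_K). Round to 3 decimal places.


Convert to Kelvin:
  T_hot = 43 + 273.15 = 316.15 K
  T_cold = 13 + 273.15 = 286.15 K
Apply Carnot COP formula:
  COP = T_hot_K / (T_hot_K - T_cold_K) = 316.15 / 30.0
  COP = 10.538

10.538


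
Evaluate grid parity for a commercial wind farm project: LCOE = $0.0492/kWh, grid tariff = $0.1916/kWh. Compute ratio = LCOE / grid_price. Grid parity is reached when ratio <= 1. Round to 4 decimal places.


Compare LCOE to grid price:
  LCOE = $0.0492/kWh, Grid price = $0.1916/kWh
  Ratio = LCOE / grid_price = 0.0492 / 0.1916 = 0.2568
  Grid parity achieved (ratio <= 1)? yes

0.2568


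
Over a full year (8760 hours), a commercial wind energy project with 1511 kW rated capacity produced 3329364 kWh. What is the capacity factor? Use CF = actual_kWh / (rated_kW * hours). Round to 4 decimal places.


Capacity factor = actual output / maximum possible output
Maximum possible = rated * hours = 1511 * 8760 = 13236360 kWh
CF = 3329364 / 13236360
CF = 0.2515

0.2515


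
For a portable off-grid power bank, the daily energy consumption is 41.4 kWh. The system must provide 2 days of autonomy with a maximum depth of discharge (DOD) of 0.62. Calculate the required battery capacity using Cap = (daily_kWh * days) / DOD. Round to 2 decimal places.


Total energy needed = daily * days = 41.4 * 2 = 82.8 kWh
Account for depth of discharge:
  Cap = total_energy / DOD = 82.8 / 0.62
  Cap = 133.55 kWh

133.55


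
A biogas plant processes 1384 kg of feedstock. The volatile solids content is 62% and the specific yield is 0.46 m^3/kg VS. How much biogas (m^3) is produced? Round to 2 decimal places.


Compute volatile solids:
  VS = mass * VS_fraction = 1384 * 0.62 = 858.08 kg
Calculate biogas volume:
  Biogas = VS * specific_yield = 858.08 * 0.46
  Biogas = 394.72 m^3

394.72


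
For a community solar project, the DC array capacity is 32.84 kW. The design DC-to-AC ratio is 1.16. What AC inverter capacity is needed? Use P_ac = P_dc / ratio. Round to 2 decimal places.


The inverter AC capacity is determined by the DC/AC ratio.
Given: P_dc = 32.84 kW, DC/AC ratio = 1.16
P_ac = P_dc / ratio = 32.84 / 1.16
P_ac = 28.31 kW

28.31


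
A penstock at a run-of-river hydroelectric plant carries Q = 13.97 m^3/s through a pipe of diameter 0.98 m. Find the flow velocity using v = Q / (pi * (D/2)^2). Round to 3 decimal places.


Compute pipe cross-sectional area:
  A = pi * (D/2)^2 = pi * (0.98/2)^2 = 0.7543 m^2
Calculate velocity:
  v = Q / A = 13.97 / 0.7543
  v = 18.521 m/s

18.521


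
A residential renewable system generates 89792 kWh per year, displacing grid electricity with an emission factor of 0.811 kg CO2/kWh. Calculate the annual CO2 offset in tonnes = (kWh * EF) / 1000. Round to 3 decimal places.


CO2 offset in kg = generation * emission_factor
CO2 offset = 89792 * 0.811 = 72821.31 kg
Convert to tonnes:
  CO2 offset = 72821.31 / 1000 = 72.821 tonnes

72.821


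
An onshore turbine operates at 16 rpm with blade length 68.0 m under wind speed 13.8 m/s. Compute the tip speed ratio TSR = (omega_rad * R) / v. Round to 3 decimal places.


Convert rotational speed to rad/s:
  omega = 16 * 2 * pi / 60 = 1.6755 rad/s
Compute tip speed:
  v_tip = omega * R = 1.6755 * 68.0 = 113.935 m/s
Tip speed ratio:
  TSR = v_tip / v_wind = 113.935 / 13.8 = 8.256

8.256


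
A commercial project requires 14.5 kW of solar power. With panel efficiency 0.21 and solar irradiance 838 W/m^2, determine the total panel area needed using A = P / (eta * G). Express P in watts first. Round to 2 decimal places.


Convert target power to watts: P = 14.5 * 1000 = 14500.0 W
Compute denominator: eta * G = 0.21 * 838 = 175.98
Required area A = P / (eta * G) = 14500.0 / 175.98
A = 82.40 m^2

82.40


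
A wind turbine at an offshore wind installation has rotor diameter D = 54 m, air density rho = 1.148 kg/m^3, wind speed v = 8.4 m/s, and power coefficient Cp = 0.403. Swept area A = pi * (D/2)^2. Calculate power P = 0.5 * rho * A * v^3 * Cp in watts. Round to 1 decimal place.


Step 1 -- Compute swept area:
  A = pi * (D/2)^2 = pi * (54/2)^2 = 2290.22 m^2
Step 2 -- Apply wind power equation:
  P = 0.5 * rho * A * v^3 * Cp
  v^3 = 8.4^3 = 592.704
  P = 0.5 * 1.148 * 2290.22 * 592.704 * 0.403
  P = 314001.8 W

314001.8


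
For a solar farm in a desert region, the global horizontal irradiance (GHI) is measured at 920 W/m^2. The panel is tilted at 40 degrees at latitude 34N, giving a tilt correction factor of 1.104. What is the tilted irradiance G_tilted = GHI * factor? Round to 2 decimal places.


Identify the given values:
  GHI = 920 W/m^2, tilt correction factor = 1.104
Apply the formula G_tilted = GHI * factor:
  G_tilted = 920 * 1.104
  G_tilted = 1015.68 W/m^2

1015.68
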